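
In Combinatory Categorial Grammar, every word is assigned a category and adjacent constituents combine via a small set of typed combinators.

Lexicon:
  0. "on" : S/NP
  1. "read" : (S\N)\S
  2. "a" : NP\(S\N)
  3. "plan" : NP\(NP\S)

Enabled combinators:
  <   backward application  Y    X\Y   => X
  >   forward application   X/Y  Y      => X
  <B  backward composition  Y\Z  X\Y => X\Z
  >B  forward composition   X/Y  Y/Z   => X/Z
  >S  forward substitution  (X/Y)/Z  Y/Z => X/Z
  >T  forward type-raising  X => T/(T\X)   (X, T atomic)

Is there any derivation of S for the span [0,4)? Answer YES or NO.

[0,4] S   >
  [0,1] "on" : S/NP
  [1,4] NP   <
    [1,3] NP\S   <B
      [1,2] "read" : (S\N)\S
      [2,3] "a" : NP\(S\N)
    [3,4] "plan" : NP\(NP\S)

YES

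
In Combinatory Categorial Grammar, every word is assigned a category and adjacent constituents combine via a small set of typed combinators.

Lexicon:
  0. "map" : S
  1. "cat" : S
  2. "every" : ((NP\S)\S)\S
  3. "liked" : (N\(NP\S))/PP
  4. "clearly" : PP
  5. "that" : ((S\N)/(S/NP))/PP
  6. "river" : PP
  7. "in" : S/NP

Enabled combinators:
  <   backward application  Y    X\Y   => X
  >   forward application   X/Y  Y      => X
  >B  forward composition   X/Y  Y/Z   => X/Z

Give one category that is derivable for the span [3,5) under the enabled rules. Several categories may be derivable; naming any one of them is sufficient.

[0,8] S   <
  [0,5] N   <
    [0,3] NP\S   <
      [0,1] "map" : S
      [1,3] (NP\S)\S   <
        [1,2] "cat" : S
        [2,3] "every" : ((NP\S)\S)\S
    [3,5] N\(NP\S)   >
      [3,4] "liked" : (N\(NP\S))/PP
      [4,5] "clearly" : PP
  [5,8] S\N   >
    [5,7] (S\N)/(S/NP)   >
      [5,6] "that" : ((S\N)/(S/NP))/PP
      [6,7] "river" : PP
    [7,8] "in" : S/NP

N\(NP\S)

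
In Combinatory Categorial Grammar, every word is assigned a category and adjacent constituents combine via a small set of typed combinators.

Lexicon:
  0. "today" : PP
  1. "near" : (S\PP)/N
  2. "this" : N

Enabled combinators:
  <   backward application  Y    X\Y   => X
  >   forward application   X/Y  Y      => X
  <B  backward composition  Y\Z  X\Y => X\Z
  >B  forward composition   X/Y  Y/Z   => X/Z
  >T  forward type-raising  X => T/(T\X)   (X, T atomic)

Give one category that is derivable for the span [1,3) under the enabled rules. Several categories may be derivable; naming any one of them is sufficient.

S\PP

[0,3] S   >
  [0,1] S/(S\PP)   >T
    [0,1] "today" : PP
  [1,3] S\PP   >
    [1,2] "near" : (S\PP)/N
    [2,3] "this" : N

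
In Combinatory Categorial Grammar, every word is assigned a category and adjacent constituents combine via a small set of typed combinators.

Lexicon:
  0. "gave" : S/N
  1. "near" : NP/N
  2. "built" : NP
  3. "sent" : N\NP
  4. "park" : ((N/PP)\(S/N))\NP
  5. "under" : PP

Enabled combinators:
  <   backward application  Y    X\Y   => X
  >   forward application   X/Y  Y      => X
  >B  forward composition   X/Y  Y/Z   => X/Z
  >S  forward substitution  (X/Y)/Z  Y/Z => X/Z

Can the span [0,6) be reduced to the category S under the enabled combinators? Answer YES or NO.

NO

S/N NP/N NP N\NP ((N/PP)\(S/N))\NP PP
CKY chart[0,6] = {N}; S ∉ chart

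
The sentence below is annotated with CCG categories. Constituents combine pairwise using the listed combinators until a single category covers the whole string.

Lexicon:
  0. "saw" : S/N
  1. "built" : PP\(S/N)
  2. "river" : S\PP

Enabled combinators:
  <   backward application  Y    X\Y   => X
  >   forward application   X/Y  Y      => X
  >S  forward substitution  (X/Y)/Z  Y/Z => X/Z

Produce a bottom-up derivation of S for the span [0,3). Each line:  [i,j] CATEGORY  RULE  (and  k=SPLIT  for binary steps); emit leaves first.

[0,3] S   <
  [0,2] PP   <
    [0,1] "saw" : S/N
    [1,2] "built" : PP\(S/N)
  [2,3] "river" : S\PP

[0,1] S/N  lex  "saw"
[1,2] PP\(S/N)  lex  "built"
[0,2] PP  <  k=1
[2,3] S\PP  lex  "river"
[0,3] S  <  k=2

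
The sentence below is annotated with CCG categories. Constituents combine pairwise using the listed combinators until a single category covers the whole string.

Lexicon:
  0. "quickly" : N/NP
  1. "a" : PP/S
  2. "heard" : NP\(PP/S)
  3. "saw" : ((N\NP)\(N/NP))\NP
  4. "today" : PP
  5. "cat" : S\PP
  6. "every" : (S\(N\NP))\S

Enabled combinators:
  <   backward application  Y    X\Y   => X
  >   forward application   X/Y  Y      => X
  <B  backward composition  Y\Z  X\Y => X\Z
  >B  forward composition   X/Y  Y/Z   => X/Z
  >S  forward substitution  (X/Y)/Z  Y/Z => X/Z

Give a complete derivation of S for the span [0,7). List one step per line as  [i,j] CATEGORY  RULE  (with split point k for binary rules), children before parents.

[0,7] S   <
  [0,4] N\NP   <
    [0,1] "quickly" : N/NP
    [1,4] (N\NP)\(N/NP)   <
      [1,3] NP   <
        [1,2] "a" : PP/S
        [2,3] "heard" : NP\(PP/S)
      [3,4] "saw" : ((N\NP)\(N/NP))\NP
  [4,7] S\(N\NP)   <
    [4,6] S   <
      [4,5] "today" : PP
      [5,6] "cat" : S\PP
    [6,7] "every" : (S\(N\NP))\S

[0,1] N/NP  lex  "quickly"
[1,2] PP/S  lex  "a"
[2,3] NP\(PP/S)  lex  "heard"
[1,3] NP  <  k=2
[3,4] ((N\NP)\(N/NP))\NP  lex  "saw"
[1,4] (N\NP)\(N/NP)  <  k=3
[0,4] N\NP  <  k=1
[4,5] PP  lex  "today"
[5,6] S\PP  lex  "cat"
[4,6] S  <  k=5
[6,7] (S\(N\NP))\S  lex  "every"
[4,7] S\(N\NP)  <  k=6
[0,7] S  <  k=4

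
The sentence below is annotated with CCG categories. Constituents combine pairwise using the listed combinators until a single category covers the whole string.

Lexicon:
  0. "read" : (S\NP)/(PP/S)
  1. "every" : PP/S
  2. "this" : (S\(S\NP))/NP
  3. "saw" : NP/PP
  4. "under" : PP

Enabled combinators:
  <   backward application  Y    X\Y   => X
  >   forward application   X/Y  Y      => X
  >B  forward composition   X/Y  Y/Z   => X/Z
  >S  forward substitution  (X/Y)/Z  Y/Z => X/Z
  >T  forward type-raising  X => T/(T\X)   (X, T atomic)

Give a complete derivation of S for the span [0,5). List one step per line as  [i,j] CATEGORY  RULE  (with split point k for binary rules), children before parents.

[0,5] S   <
  [0,2] S\NP   >
    [0,1] "read" : (S\NP)/(PP/S)
    [1,2] "every" : PP/S
  [2,5] S\(S\NP)   >
    [2,3] "this" : (S\(S\NP))/NP
    [3,5] NP   >
      [3,4] "saw" : NP/PP
      [4,5] "under" : PP

[0,1] (S\NP)/(PP/S)  lex  "read"
[1,2] PP/S  lex  "every"
[0,2] S\NP  >  k=1
[2,3] (S\(S\NP))/NP  lex  "this"
[3,4] NP/PP  lex  "saw"
[4,5] PP  lex  "under"
[3,5] NP  >  k=4
[2,5] S\(S\NP)  >  k=3
[0,5] S  <  k=2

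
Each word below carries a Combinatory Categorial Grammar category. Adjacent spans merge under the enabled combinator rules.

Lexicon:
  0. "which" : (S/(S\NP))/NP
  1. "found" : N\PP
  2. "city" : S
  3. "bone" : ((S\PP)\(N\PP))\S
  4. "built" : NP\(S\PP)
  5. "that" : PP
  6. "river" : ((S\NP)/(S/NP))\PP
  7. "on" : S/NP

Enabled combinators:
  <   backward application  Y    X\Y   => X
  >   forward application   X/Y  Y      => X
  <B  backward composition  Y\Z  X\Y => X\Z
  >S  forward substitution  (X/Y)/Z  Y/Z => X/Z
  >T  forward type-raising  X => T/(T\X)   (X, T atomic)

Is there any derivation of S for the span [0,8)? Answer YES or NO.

YES

[0,8] S   >
  [0,5] S/(S\NP)   >
    [0,1] "which" : (S/(S\NP))/NP
    [1,5] NP   <
      [1,4] S\PP   <
        [1,2] "found" : N\PP
        [2,4] (S\PP)\(N\PP)   <
          [2,3] "city" : S
          [3,4] "bone" : ((S\PP)\(N\PP))\S
      [4,5] "built" : NP\(S\PP)
  [5,8] S\NP   >
    [5,7] (S\NP)/(S/NP)   <
      [5,6] "that" : PP
      [6,7] "river" : ((S\NP)/(S/NP))\PP
    [7,8] "on" : S/NP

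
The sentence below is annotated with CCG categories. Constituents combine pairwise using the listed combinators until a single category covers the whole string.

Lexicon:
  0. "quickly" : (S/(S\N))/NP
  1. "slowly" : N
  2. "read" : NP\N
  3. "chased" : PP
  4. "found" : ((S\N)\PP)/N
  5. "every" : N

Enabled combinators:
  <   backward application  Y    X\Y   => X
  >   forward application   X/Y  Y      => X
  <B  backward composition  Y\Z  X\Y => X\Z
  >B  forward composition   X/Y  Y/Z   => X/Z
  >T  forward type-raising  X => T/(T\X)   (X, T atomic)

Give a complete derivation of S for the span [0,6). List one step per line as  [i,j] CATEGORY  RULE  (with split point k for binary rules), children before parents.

[0,6] S   >
  [0,3] S/(S\N)   >
    [0,1] "quickly" : (S/(S\N))/NP
    [1,3] NP   <
      [1,2] "slowly" : N
      [2,3] "read" : NP\N
  [3,6] S\N   <
    [3,4] "chased" : PP
    [4,6] (S\N)\PP   >
      [4,5] "found" : ((S\N)\PP)/N
      [5,6] "every" : N

[0,1] (S/(S\N))/NP  lex  "quickly"
[1,2] N  lex  "slowly"
[2,3] NP\N  lex  "read"
[1,3] NP  <  k=2
[0,3] S/(S\N)  >  k=1
[3,4] PP  lex  "chased"
[4,5] ((S\N)\PP)/N  lex  "found"
[5,6] N  lex  "every"
[4,6] (S\N)\PP  >  k=5
[3,6] S\N  <  k=4
[0,6] S  >  k=3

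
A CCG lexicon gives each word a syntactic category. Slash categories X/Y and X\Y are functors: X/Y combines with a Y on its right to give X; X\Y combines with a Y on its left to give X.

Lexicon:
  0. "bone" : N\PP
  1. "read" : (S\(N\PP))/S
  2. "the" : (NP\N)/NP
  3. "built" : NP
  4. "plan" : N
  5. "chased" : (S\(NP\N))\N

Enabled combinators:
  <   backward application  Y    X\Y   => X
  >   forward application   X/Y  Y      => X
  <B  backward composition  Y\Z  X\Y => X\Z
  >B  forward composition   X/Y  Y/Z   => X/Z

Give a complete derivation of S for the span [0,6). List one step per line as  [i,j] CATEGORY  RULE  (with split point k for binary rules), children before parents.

[0,6] S   <
  [0,1] "bone" : N\PP
  [1,6] S\(N\PP)   >
    [1,2] "read" : (S\(N\PP))/S
    [2,6] S   <
      [2,4] NP\N   >
        [2,3] "the" : (NP\N)/NP
        [3,4] "built" : NP
      [4,6] S\(NP\N)   <
        [4,5] "plan" : N
        [5,6] "chased" : (S\(NP\N))\N

[0,1] N\PP  lex  "bone"
[1,2] (S\(N\PP))/S  lex  "read"
[2,3] (NP\N)/NP  lex  "the"
[3,4] NP  lex  "built"
[2,4] NP\N  >  k=3
[4,5] N  lex  "plan"
[5,6] (S\(NP\N))\N  lex  "chased"
[4,6] S\(NP\N)  <  k=5
[2,6] S  <  k=4
[1,6] S\(N\PP)  >  k=2
[0,6] S  <  k=1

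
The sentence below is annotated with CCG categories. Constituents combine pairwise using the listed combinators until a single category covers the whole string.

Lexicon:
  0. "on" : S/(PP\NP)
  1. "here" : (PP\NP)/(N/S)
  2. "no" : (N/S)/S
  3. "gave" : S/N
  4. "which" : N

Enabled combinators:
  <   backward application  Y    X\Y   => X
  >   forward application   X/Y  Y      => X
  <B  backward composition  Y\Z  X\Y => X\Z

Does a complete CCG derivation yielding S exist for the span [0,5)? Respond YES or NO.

YES

[0,5] S   >
  [0,1] "on" : S/(PP\NP)
  [1,5] PP\NP   >
    [1,2] "here" : (PP\NP)/(N/S)
    [2,5] N/S   >
      [2,3] "no" : (N/S)/S
      [3,5] S   >
        [3,4] "gave" : S/N
        [4,5] "which" : N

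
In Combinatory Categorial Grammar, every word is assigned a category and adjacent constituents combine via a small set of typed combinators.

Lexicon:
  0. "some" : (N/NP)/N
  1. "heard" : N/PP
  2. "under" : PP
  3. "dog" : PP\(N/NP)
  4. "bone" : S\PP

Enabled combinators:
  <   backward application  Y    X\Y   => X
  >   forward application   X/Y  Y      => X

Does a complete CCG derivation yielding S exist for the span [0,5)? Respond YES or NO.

YES

[0,5] S   <
  [0,4] PP   <
    [0,3] N/NP   >
      [0,1] "some" : (N/NP)/N
      [1,3] N   >
        [1,2] "heard" : N/PP
        [2,3] "under" : PP
    [3,4] "dog" : PP\(N/NP)
  [4,5] "bone" : S\PP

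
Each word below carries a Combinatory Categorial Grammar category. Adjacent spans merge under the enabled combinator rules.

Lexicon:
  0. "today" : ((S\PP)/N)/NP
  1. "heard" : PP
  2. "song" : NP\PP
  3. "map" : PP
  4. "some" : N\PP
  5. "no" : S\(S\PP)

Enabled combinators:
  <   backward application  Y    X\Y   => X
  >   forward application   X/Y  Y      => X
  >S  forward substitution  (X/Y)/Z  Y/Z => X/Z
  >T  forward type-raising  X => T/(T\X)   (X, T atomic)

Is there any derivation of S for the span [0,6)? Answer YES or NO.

[0,6] S   <
  [0,5] S\PP   >
    [0,3] (S\PP)/N   >
      [0,1] "today" : ((S\PP)/N)/NP
      [1,3] NP   >
        [1,2] NP/(NP\PP)   >T
          [1,2] "heard" : PP
        [2,3] "song" : NP\PP
    [3,5] N   <
      [3,4] "map" : PP
      [4,5] "some" : N\PP
  [5,6] "no" : S\(S\PP)

YES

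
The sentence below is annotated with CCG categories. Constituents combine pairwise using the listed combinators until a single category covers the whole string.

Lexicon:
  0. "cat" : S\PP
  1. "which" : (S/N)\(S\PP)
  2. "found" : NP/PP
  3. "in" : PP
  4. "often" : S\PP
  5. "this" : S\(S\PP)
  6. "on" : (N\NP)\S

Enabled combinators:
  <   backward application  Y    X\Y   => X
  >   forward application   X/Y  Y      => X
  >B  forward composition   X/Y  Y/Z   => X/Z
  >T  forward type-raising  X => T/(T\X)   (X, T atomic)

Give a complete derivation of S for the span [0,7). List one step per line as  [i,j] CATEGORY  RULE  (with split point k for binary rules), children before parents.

[0,7] S   >
  [0,2] S/N   <
    [0,1] "cat" : S\PP
    [1,2] "which" : (S/N)\(S\PP)
  [2,7] N   <
    [2,4] NP   >
      [2,3] "found" : NP/PP
      [3,4] "in" : PP
    [4,7] N\NP   <
      [4,6] S   <
        [4,5] "often" : S\PP
        [5,6] "this" : S\(S\PP)
      [6,7] "on" : (N\NP)\S

[0,1] S\PP  lex  "cat"
[1,2] (S/N)\(S\PP)  lex  "which"
[0,2] S/N  <  k=1
[2,3] NP/PP  lex  "found"
[3,4] PP  lex  "in"
[2,4] NP  >  k=3
[4,5] S\PP  lex  "often"
[5,6] S\(S\PP)  lex  "this"
[4,6] S  <  k=5
[6,7] (N\NP)\S  lex  "on"
[4,7] N\NP  <  k=6
[2,7] N  <  k=4
[0,7] S  >  k=2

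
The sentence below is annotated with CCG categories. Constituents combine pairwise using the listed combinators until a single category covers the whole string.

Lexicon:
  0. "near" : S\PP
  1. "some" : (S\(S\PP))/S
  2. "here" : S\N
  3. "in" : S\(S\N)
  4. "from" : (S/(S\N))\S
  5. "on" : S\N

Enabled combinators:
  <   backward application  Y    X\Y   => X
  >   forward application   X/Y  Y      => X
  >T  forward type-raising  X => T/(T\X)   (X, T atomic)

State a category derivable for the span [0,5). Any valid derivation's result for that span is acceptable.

[0,6] S   >
  [0,5] S/(S\N)   <
    [0,4] S   <
      [0,1] "near" : S\PP
      [1,4] S\(S\PP)   >
        [1,2] "some" : (S\(S\PP))/S
        [2,4] S   <
          [2,3] "here" : S\N
          [3,4] "in" : S\(S\N)
    [4,5] "from" : (S/(S\N))\S
  [5,6] "on" : S\N

S/(S\N)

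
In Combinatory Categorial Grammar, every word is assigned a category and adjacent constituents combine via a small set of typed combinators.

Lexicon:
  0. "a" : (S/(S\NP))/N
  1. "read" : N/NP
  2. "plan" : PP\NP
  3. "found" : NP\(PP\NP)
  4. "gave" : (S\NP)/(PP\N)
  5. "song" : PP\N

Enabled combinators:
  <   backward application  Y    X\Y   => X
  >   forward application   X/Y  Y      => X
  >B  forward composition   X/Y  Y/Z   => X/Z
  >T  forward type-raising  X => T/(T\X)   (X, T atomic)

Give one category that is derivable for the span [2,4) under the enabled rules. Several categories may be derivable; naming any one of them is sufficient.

[0,6] S   >
  [0,4] S/(S\NP)   >
    [0,1] "a" : (S/(S\NP))/N
    [1,4] N   >
      [1,2] "read" : N/NP
      [2,4] NP   <
        [2,3] "plan" : PP\NP
        [3,4] "found" : NP\(PP\NP)
  [4,6] S\NP   >
    [4,5] "gave" : (S\NP)/(PP\N)
    [5,6] "song" : PP\N

NP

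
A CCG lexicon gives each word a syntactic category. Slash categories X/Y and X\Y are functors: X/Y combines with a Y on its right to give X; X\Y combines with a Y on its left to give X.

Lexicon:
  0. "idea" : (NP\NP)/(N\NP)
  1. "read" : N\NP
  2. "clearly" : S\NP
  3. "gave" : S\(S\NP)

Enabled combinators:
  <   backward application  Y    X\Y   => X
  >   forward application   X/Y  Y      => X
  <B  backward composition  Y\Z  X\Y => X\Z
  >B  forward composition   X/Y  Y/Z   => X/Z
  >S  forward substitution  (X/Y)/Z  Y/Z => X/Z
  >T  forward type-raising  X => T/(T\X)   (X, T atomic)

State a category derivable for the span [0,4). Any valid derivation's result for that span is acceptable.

[0,4] S   <
  [0,3] S\NP   <B
    [0,2] NP\NP   >
      [0,1] "idea" : (NP\NP)/(N\NP)
      [1,2] "read" : N\NP
    [2,3] "clearly" : S\NP
  [3,4] "gave" : S\(S\NP)

S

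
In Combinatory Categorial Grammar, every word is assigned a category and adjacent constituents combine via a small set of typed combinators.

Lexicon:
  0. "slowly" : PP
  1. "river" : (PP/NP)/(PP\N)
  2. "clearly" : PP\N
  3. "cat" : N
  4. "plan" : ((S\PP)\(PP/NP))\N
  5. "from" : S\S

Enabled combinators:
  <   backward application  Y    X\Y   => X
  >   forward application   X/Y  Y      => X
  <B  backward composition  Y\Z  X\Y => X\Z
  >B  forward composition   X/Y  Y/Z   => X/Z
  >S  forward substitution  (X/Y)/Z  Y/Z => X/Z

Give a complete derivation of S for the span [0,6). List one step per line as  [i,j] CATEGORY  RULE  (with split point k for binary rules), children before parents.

[0,1] PP  lex  "slowly"
[1,2] (PP/NP)/(PP\N)  lex  "river"
[2,3] PP\N  lex  "clearly"
[1,3] PP/NP  >  k=2
[3,4] N  lex  "cat"
[4,5] ((S\PP)\(PP/NP))\N  lex  "plan"
[3,5] (S\PP)\(PP/NP)  <  k=4
[1,5] S\PP  <  k=3
[5,6] S\S  lex  "from"
[1,6] S\PP  <B  k=5
[0,6] S  <  k=1

[0,6] S   <
  [0,1] "slowly" : PP
  [1,6] S\PP   <B
    [1,5] S\PP   <
      [1,3] PP/NP   >
        [1,2] "river" : (PP/NP)/(PP\N)
        [2,3] "clearly" : PP\N
      [3,5] (S\PP)\(PP/NP)   <
        [3,4] "cat" : N
        [4,5] "plan" : ((S\PP)\(PP/NP))\N
    [5,6] "from" : S\S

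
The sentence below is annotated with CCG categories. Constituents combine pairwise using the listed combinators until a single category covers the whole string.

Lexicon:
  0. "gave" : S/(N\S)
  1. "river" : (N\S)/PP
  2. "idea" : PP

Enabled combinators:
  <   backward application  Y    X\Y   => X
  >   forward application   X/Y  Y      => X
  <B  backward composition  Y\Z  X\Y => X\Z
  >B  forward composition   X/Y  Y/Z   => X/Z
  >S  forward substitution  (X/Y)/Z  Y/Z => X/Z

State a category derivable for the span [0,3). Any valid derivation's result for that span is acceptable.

[0,3] S   >
  [0,1] "gave" : S/(N\S)
  [1,3] N\S   >
    [1,2] "river" : (N\S)/PP
    [2,3] "idea" : PP

S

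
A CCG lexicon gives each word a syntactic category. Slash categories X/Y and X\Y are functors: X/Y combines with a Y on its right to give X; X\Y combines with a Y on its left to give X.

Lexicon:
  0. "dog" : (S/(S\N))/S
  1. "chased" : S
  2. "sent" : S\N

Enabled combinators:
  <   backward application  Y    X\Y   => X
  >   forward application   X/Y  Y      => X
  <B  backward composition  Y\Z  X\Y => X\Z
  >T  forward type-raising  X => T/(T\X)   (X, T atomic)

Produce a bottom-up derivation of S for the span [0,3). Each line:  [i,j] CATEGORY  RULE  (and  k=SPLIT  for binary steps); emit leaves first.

[0,1] (S/(S\N))/S  lex  "dog"
[1,2] S  lex  "chased"
[0,2] S/(S\N)  >  k=1
[2,3] S\N  lex  "sent"
[0,3] S  >  k=2

[0,3] S   >
  [0,2] S/(S\N)   >
    [0,1] "dog" : (S/(S\N))/S
    [1,2] "chased" : S
  [2,3] "sent" : S\N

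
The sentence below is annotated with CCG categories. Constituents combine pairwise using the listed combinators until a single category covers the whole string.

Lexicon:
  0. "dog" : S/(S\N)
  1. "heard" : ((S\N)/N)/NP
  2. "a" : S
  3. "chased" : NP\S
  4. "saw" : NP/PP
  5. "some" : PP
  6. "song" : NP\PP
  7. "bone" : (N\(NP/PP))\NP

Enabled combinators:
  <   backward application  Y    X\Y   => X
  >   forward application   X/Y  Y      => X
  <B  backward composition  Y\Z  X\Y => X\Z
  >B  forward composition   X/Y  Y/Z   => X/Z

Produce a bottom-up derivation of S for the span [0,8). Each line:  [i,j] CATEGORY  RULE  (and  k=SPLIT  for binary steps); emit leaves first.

[0,1] S/(S\N)  lex  "dog"
[1,2] ((S\N)/N)/NP  lex  "heard"
[2,3] S  lex  "a"
[3,4] NP\S  lex  "chased"
[2,4] NP  <  k=3
[1,4] (S\N)/N  >  k=2
[0,4] S/N  >B  k=1
[4,5] NP/PP  lex  "saw"
[5,6] PP  lex  "some"
[6,7] NP\PP  lex  "song"
[5,7] NP  <  k=6
[7,8] (N\(NP/PP))\NP  lex  "bone"
[5,8] N\(NP/PP)  <  k=7
[4,8] N  <  k=5
[0,8] S  >  k=4

[0,8] S   >
  [0,4] S/N   >B
    [0,1] "dog" : S/(S\N)
    [1,4] (S\N)/N   >
      [1,2] "heard" : ((S\N)/N)/NP
      [2,4] NP   <
        [2,3] "a" : S
        [3,4] "chased" : NP\S
  [4,8] N   <
    [4,5] "saw" : NP/PP
    [5,8] N\(NP/PP)   <
      [5,7] NP   <
        [5,6] "some" : PP
        [6,7] "song" : NP\PP
      [7,8] "bone" : (N\(NP/PP))\NP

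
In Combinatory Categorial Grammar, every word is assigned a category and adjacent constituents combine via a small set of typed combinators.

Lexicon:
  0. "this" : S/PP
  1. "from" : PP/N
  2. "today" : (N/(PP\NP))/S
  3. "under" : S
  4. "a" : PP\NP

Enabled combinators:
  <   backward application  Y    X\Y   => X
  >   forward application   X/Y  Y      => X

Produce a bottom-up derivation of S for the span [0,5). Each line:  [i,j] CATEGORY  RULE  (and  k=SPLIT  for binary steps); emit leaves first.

[0,5] S   >
  [0,1] "this" : S/PP
  [1,5] PP   >
    [1,2] "from" : PP/N
    [2,5] N   >
      [2,4] N/(PP\NP)   >
        [2,3] "today" : (N/(PP\NP))/S
        [3,4] "under" : S
      [4,5] "a" : PP\NP

[0,1] S/PP  lex  "this"
[1,2] PP/N  lex  "from"
[2,3] (N/(PP\NP))/S  lex  "today"
[3,4] S  lex  "under"
[2,4] N/(PP\NP)  >  k=3
[4,5] PP\NP  lex  "a"
[2,5] N  >  k=4
[1,5] PP  >  k=2
[0,5] S  >  k=1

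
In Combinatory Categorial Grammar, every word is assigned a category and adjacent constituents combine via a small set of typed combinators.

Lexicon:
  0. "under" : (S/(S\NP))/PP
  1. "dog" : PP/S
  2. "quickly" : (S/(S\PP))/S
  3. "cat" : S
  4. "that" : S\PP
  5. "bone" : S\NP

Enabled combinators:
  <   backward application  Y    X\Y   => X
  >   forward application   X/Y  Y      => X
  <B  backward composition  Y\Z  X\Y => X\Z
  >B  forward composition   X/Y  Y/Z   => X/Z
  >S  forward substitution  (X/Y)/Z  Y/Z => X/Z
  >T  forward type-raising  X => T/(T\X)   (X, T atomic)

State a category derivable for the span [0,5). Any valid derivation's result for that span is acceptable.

S/(S\NP)

[0,6] S   >
  [0,5] S/(S\NP)   >
    [0,1] "under" : (S/(S\NP))/PP
    [1,5] PP   >
      [1,2] "dog" : PP/S
      [2,5] S   >
        [2,4] S/(S\PP)   >
          [2,3] "quickly" : (S/(S\PP))/S
          [3,4] "cat" : S
        [4,5] "that" : S\PP
  [5,6] "bone" : S\NP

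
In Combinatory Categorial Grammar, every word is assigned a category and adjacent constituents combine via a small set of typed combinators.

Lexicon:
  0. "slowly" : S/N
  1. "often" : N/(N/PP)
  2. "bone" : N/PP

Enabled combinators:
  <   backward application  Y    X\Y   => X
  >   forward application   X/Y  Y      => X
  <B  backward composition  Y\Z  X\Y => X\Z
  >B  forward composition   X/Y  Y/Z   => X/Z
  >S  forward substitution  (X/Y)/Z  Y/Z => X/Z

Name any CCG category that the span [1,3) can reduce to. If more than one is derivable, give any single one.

[0,3] S   >
  [0,1] "slowly" : S/N
  [1,3] N   >
    [1,2] "often" : N/(N/PP)
    [2,3] "bone" : N/PP

N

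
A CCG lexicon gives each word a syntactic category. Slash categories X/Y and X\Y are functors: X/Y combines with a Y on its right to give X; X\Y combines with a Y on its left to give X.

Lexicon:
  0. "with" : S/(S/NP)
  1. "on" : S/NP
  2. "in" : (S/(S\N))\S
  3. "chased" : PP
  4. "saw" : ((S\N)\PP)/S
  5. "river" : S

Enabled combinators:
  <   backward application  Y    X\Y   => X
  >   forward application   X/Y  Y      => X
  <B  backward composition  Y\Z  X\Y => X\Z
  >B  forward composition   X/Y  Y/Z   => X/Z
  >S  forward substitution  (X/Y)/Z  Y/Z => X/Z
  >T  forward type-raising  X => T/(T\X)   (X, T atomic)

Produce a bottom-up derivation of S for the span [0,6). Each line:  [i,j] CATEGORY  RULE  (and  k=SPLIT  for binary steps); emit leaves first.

[0,6] S   >
  [0,3] S/(S\N)   <
    [0,2] S   >
      [0,1] "with" : S/(S/NP)
      [1,2] "on" : S/NP
    [2,3] "in" : (S/(S\N))\S
  [3,6] S\N   <
    [3,4] "chased" : PP
    [4,6] (S\N)\PP   >
      [4,5] "saw" : ((S\N)\PP)/S
      [5,6] "river" : S

[0,1] S/(S/NP)  lex  "with"
[1,2] S/NP  lex  "on"
[0,2] S  >  k=1
[2,3] (S/(S\N))\S  lex  "in"
[0,3] S/(S\N)  <  k=2
[3,4] PP  lex  "chased"
[4,5] ((S\N)\PP)/S  lex  "saw"
[5,6] S  lex  "river"
[4,6] (S\N)\PP  >  k=5
[3,6] S\N  <  k=4
[0,6] S  >  k=3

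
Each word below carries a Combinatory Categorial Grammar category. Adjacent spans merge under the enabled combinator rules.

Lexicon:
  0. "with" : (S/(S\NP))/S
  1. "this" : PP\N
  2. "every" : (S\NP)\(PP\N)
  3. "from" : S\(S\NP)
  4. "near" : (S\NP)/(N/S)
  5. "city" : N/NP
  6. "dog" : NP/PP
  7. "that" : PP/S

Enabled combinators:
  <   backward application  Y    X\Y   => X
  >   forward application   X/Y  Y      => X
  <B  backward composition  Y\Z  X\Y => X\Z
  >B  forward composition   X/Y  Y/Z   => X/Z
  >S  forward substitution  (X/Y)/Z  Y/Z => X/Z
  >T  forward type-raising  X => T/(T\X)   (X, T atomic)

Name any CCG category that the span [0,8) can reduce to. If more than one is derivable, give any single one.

[0,8] S   >
  [0,4] S/(S\NP)   >
    [0,1] "with" : (S/(S\NP))/S
    [1,4] S   <
      [1,3] S\NP   <
        [1,2] "this" : PP\N
        [2,3] "every" : (S\NP)\(PP\N)
      [3,4] "from" : S\(S\NP)
  [4,8] S\NP   >
    [4,5] "near" : (S\NP)/(N/S)
    [5,8] N/S   >B
      [5,7] N/PP   >B
        [5,6] "city" : N/NP
        [6,7] "dog" : NP/PP
      [7,8] "that" : PP/S

S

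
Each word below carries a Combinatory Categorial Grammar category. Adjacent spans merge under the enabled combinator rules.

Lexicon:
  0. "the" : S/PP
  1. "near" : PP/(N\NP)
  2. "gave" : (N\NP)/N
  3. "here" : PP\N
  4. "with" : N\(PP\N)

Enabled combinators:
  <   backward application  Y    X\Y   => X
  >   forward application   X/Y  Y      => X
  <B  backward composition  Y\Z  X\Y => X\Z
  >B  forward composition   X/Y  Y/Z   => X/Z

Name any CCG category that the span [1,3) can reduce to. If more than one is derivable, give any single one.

[0,5] S   >
  [0,1] "the" : S/PP
  [1,5] PP   >
    [1,3] PP/N   >B
      [1,2] "near" : PP/(N\NP)
      [2,3] "gave" : (N\NP)/N
    [3,5] N   <
      [3,4] "here" : PP\N
      [4,5] "with" : N\(PP\N)

PP/N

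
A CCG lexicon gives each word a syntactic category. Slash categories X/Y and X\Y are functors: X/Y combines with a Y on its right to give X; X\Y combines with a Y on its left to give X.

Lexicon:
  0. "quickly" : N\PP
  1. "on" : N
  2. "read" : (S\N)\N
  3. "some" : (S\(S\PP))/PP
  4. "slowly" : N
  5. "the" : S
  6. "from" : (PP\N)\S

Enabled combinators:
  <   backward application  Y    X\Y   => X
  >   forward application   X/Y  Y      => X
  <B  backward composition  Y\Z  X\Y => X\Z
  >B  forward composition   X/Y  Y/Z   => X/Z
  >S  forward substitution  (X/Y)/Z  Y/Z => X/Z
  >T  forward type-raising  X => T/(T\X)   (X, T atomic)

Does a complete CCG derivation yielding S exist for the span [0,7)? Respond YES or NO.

[0,7] S   <
  [0,3] S\PP   <B
    [0,1] "quickly" : N\PP
    [1,3] S\N   <
      [1,2] "on" : N
      [2,3] "read" : (S\N)\N
  [3,7] S\(S\PP)   >
    [3,4] "some" : (S\(S\PP))/PP
    [4,7] PP   <
      [4,5] "slowly" : N
      [5,7] PP\N   <
        [5,6] "the" : S
        [6,7] "from" : (PP\N)\S

YES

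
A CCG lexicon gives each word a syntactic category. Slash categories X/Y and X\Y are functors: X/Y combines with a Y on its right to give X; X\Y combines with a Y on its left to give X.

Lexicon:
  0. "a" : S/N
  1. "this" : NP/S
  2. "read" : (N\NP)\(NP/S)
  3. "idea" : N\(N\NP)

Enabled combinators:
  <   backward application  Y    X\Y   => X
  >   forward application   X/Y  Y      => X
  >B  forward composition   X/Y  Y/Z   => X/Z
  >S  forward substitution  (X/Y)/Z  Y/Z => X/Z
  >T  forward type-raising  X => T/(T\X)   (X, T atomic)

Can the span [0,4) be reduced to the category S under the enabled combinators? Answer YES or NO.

YES

[0,4] S   >
  [0,1] "a" : S/N
  [1,4] N   <
    [1,3] N\NP   <
      [1,2] "this" : NP/S
      [2,3] "read" : (N\NP)\(NP/S)
    [3,4] "idea" : N\(N\NP)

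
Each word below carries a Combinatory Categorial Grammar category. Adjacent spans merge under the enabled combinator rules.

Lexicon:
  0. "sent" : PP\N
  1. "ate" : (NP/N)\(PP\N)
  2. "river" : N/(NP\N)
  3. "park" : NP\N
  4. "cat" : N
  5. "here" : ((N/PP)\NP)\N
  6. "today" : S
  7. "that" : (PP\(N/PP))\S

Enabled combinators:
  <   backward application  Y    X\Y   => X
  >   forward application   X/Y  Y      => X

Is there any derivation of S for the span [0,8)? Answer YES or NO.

PP\N (NP/N)\(PP\N) N/(NP\N) NP\N N ((N/PP)\NP)\N S (PP\(N/PP))\S
CKY chart[0,8] = {PP}; S ∉ chart

NO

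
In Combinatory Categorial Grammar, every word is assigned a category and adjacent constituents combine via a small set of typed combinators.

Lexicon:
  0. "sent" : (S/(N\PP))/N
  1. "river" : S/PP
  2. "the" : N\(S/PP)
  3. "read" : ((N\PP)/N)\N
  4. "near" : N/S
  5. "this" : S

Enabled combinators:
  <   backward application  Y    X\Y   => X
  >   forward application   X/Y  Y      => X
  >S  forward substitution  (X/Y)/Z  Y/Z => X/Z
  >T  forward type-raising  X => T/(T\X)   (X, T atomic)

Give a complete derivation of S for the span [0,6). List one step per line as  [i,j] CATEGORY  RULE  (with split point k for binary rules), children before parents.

[0,6] S   >
  [0,4] S/N   >S
    [0,1] "sent" : (S/(N\PP))/N
    [1,4] (N\PP)/N   <
      [1,3] N   <
        [1,2] "river" : S/PP
        [2,3] "the" : N\(S/PP)
      [3,4] "read" : ((N\PP)/N)\N
  [4,6] N   >
    [4,5] "near" : N/S
    [5,6] "this" : S

[0,1] (S/(N\PP))/N  lex  "sent"
[1,2] S/PP  lex  "river"
[2,3] N\(S/PP)  lex  "the"
[1,3] N  <  k=2
[3,4] ((N\PP)/N)\N  lex  "read"
[1,4] (N\PP)/N  <  k=3
[0,4] S/N  >S  k=1
[4,5] N/S  lex  "near"
[5,6] S  lex  "this"
[4,6] N  >  k=5
[0,6] S  >  k=4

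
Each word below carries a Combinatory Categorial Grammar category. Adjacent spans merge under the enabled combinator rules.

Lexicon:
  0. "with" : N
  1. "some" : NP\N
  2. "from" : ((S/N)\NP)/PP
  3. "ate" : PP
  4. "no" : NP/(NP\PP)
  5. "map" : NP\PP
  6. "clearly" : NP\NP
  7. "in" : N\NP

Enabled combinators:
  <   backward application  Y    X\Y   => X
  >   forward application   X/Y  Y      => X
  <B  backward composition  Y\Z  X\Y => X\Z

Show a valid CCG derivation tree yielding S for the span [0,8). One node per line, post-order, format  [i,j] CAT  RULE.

[0,1] N  lex  "with"
[1,2] NP\N  lex  "some"
[0,2] NP  <  k=1
[2,3] ((S/N)\NP)/PP  lex  "from"
[3,4] PP  lex  "ate"
[2,4] (S/N)\NP  >  k=3
[0,4] S/N  <  k=2
[4,5] NP/(NP\PP)  lex  "no"
[5,6] NP\PP  lex  "map"
[4,6] NP  >  k=5
[6,7] NP\NP  lex  "clearly"
[7,8] N\NP  lex  "in"
[6,8] N\NP  <B  k=7
[4,8] N  <  k=6
[0,8] S  >  k=4

[0,8] S   >
  [0,4] S/N   <
    [0,2] NP   <
      [0,1] "with" : N
      [1,2] "some" : NP\N
    [2,4] (S/N)\NP   >
      [2,3] "from" : ((S/N)\NP)/PP
      [3,4] "ate" : PP
  [4,8] N   <
    [4,6] NP   >
      [4,5] "no" : NP/(NP\PP)
      [5,6] "map" : NP\PP
    [6,8] N\NP   <B
      [6,7] "clearly" : NP\NP
      [7,8] "in" : N\NP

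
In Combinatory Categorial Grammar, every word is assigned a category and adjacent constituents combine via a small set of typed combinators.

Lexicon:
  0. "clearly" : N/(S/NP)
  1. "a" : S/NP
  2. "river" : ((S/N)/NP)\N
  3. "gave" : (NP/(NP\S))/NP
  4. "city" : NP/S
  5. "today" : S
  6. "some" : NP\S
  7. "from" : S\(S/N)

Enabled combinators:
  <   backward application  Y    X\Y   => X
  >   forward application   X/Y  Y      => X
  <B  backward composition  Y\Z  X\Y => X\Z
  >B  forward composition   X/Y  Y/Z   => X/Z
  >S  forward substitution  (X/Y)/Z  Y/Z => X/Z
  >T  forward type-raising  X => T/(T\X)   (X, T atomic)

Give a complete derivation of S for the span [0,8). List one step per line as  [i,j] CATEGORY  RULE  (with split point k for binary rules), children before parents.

[0,8] S   <
  [0,7] S/N   >
    [0,3] (S/N)/NP   <
      [0,2] N   >
        [0,1] "clearly" : N/(S/NP)
        [1,2] "a" : S/NP
      [2,3] "river" : ((S/N)/NP)\N
    [3,7] NP   >
      [3,6] NP/(NP\S)   >
        [3,4] "gave" : (NP/(NP\S))/NP
        [4,6] NP   >
          [4,5] "city" : NP/S
          [5,6] "today" : S
      [6,7] "some" : NP\S
  [7,8] "from" : S\(S/N)

[0,1] N/(S/NP)  lex  "clearly"
[1,2] S/NP  lex  "a"
[0,2] N  >  k=1
[2,3] ((S/N)/NP)\N  lex  "river"
[0,3] (S/N)/NP  <  k=2
[3,4] (NP/(NP\S))/NP  lex  "gave"
[4,5] NP/S  lex  "city"
[5,6] S  lex  "today"
[4,6] NP  >  k=5
[3,6] NP/(NP\S)  >  k=4
[6,7] NP\S  lex  "some"
[3,7] NP  >  k=6
[0,7] S/N  >  k=3
[7,8] S\(S/N)  lex  "from"
[0,8] S  <  k=7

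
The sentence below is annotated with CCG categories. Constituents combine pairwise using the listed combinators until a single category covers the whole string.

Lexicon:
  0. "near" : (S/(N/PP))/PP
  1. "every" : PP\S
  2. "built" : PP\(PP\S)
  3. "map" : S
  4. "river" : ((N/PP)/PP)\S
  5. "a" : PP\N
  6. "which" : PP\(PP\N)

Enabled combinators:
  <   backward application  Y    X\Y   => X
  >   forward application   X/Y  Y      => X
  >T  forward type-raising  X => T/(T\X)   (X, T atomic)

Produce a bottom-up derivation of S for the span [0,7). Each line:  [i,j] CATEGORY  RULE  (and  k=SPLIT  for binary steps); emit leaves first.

[0,7] S   >
  [0,3] S/(N/PP)   >
    [0,1] "near" : (S/(N/PP))/PP
    [1,3] PP   <
      [1,2] "every" : PP\S
      [2,3] "built" : PP\(PP\S)
  [3,7] N/PP   >
    [3,5] (N/PP)/PP   <
      [3,4] "map" : S
      [4,5] "river" : ((N/PP)/PP)\S
    [5,7] PP   <
      [5,6] "a" : PP\N
      [6,7] "which" : PP\(PP\N)

[0,1] (S/(N/PP))/PP  lex  "near"
[1,2] PP\S  lex  "every"
[2,3] PP\(PP\S)  lex  "built"
[1,3] PP  <  k=2
[0,3] S/(N/PP)  >  k=1
[3,4] S  lex  "map"
[4,5] ((N/PP)/PP)\S  lex  "river"
[3,5] (N/PP)/PP  <  k=4
[5,6] PP\N  lex  "a"
[6,7] PP\(PP\N)  lex  "which"
[5,7] PP  <  k=6
[3,7] N/PP  >  k=5
[0,7] S  >  k=3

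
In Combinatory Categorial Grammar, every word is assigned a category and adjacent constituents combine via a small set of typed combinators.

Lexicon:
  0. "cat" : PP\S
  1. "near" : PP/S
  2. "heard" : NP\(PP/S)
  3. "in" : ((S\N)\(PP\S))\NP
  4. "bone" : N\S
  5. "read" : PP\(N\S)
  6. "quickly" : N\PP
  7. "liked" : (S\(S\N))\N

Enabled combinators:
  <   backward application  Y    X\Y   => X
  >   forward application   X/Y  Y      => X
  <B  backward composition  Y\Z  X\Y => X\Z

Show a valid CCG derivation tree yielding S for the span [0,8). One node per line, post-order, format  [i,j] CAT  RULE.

[0,8] S   <
  [0,4] S\N   <
    [0,1] "cat" : PP\S
    [1,4] (S\N)\(PP\S)   <
      [1,3] NP   <
        [1,2] "near" : PP/S
        [2,3] "heard" : NP\(PP/S)
      [3,4] "in" : ((S\N)\(PP\S))\NP
  [4,8] S\(S\N)   <
    [4,7] N   <
      [4,6] PP   <
        [4,5] "bone" : N\S
        [5,6] "read" : PP\(N\S)
      [6,7] "quickly" : N\PP
    [7,8] "liked" : (S\(S\N))\N

[0,1] PP\S  lex  "cat"
[1,2] PP/S  lex  "near"
[2,3] NP\(PP/S)  lex  "heard"
[1,3] NP  <  k=2
[3,4] ((S\N)\(PP\S))\NP  lex  "in"
[1,4] (S\N)\(PP\S)  <  k=3
[0,4] S\N  <  k=1
[4,5] N\S  lex  "bone"
[5,6] PP\(N\S)  lex  "read"
[4,6] PP  <  k=5
[6,7] N\PP  lex  "quickly"
[4,7] N  <  k=6
[7,8] (S\(S\N))\N  lex  "liked"
[4,8] S\(S\N)  <  k=7
[0,8] S  <  k=4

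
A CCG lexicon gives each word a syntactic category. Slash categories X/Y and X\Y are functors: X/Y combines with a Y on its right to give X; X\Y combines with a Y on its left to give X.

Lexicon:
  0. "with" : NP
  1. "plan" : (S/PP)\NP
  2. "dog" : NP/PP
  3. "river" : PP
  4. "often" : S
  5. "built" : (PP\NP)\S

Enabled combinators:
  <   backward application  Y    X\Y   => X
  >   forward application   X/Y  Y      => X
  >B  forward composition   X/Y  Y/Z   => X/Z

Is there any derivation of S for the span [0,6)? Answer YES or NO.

[0,6] S   >
  [0,2] S/PP   <
    [0,1] "with" : NP
    [1,2] "plan" : (S/PP)\NP
  [2,6] PP   <
    [2,4] NP   >
      [2,3] "dog" : NP/PP
      [3,4] "river" : PP
    [4,6] PP\NP   <
      [4,5] "often" : S
      [5,6] "built" : (PP\NP)\S

YES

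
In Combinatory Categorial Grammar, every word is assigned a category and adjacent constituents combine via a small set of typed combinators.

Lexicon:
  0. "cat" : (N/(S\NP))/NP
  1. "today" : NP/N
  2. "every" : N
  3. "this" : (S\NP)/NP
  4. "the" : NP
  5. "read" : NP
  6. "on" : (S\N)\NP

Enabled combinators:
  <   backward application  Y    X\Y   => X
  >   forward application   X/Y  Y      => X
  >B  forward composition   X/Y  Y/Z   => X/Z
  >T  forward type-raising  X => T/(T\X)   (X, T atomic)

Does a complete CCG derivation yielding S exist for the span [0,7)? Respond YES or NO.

[0,7] S   <
  [0,5] N   >
    [0,3] N/(S\NP)   >
      [0,1] "cat" : (N/(S\NP))/NP
      [1,3] NP   >
        [1,2] "today" : NP/N
        [2,3] "every" : N
    [3,5] S\NP   >
      [3,4] "this" : (S\NP)/NP
      [4,5] "the" : NP
  [5,7] S\N   <
    [5,6] "read" : NP
    [6,7] "on" : (S\N)\NP

YES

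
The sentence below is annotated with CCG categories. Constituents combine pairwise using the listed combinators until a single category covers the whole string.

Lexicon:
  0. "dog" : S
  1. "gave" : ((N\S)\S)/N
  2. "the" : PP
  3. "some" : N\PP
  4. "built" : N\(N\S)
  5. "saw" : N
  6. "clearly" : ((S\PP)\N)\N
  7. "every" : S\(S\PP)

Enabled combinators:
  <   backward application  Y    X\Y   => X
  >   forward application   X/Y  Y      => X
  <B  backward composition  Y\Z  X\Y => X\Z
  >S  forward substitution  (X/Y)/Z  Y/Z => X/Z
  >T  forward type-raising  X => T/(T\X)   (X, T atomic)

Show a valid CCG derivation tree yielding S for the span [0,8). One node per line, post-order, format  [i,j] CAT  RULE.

[0,1] S  lex  "dog"
[1,2] ((N\S)\S)/N  lex  "gave"
[2,3] PP  lex  "the"
[3,4] N\PP  lex  "some"
[2,4] N  <  k=3
[1,4] (N\S)\S  >  k=2
[0,4] N\S  <  k=1
[4,5] N\(N\S)  lex  "built"
[0,5] N  <  k=4
[5,6] N  lex  "saw"
[6,7] ((S\PP)\N)\N  lex  "clearly"
[5,7] (S\PP)\N  <  k=6
[0,7] S\PP  <  k=5
[7,8] S\(S\PP)  lex  "every"
[0,8] S  <  k=7

[0,8] S   <
  [0,7] S\PP   <
    [0,5] N   <
      [0,4] N\S   <
        [0,1] "dog" : S
        [1,4] (N\S)\S   >
          [1,2] "gave" : ((N\S)\S)/N
          [2,4] N   <
            [2,3] "the" : PP
            [3,4] "some" : N\PP
      [4,5] "built" : N\(N\S)
    [5,7] (S\PP)\N   <
      [5,6] "saw" : N
      [6,7] "clearly" : ((S\PP)\N)\N
  [7,8] "every" : S\(S\PP)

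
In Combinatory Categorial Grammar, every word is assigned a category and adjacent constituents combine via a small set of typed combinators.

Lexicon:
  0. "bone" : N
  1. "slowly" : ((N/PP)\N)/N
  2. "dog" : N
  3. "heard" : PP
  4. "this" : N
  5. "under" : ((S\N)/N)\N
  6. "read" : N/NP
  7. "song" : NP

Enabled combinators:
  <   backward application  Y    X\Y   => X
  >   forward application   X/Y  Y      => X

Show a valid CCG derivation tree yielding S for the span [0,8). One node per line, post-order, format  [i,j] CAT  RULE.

[0,8] S   <
  [0,4] N   >
    [0,3] N/PP   <
      [0,1] "bone" : N
      [1,3] (N/PP)\N   >
        [1,2] "slowly" : ((N/PP)\N)/N
        [2,3] "dog" : N
    [3,4] "heard" : PP
  [4,8] S\N   >
    [4,6] (S\N)/N   <
      [4,5] "this" : N
      [5,6] "under" : ((S\N)/N)\N
    [6,8] N   >
      [6,7] "read" : N/NP
      [7,8] "song" : NP

[0,1] N  lex  "bone"
[1,2] ((N/PP)\N)/N  lex  "slowly"
[2,3] N  lex  "dog"
[1,3] (N/PP)\N  >  k=2
[0,3] N/PP  <  k=1
[3,4] PP  lex  "heard"
[0,4] N  >  k=3
[4,5] N  lex  "this"
[5,6] ((S\N)/N)\N  lex  "under"
[4,6] (S\N)/N  <  k=5
[6,7] N/NP  lex  "read"
[7,8] NP  lex  "song"
[6,8] N  >  k=7
[4,8] S\N  >  k=6
[0,8] S  <  k=4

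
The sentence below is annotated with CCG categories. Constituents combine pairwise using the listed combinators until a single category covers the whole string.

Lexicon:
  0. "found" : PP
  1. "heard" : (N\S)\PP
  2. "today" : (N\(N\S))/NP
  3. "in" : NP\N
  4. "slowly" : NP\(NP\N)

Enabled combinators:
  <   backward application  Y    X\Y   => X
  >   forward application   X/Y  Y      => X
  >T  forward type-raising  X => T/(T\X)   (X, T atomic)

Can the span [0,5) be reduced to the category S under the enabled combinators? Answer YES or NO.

PP (N\S)\PP (N\(N\S))/NP NP\N NP\(NP\N)
CKY chart[0,5] = {N, N/(N\N), NP/(NP\N), PP/(PP\N), S/(S\N)}; S ∉ chart

NO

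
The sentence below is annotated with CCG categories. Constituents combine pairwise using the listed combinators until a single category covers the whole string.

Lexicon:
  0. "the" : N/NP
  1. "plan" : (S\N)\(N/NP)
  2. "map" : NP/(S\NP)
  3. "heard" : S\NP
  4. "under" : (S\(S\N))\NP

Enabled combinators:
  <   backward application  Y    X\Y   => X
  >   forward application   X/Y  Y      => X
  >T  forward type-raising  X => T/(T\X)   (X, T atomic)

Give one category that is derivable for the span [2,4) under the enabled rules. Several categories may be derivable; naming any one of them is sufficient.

NP

[0,5] S   <
  [0,2] S\N   <
    [0,1] "the" : N/NP
    [1,2] "plan" : (S\N)\(N/NP)
  [2,5] S\(S\N)   <
    [2,4] NP   >
      [2,3] "map" : NP/(S\NP)
      [3,4] "heard" : S\NP
    [4,5] "under" : (S\(S\N))\NP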